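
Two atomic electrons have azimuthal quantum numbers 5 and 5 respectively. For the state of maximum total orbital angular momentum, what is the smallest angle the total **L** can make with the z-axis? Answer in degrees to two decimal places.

L runs from |5 − 5| = 0 to 5 + 5 = 10.
Allowed values: L = 0, 1, 2, 3, 4, 5, 6, 7, 8, 9, 10.
The maximum is L = 10, with |L_tot| = ℏ√(10·11) = √110 ℏ.
The minimum angle with z is arccos(10/√110) ≈ 17.55°.

θ_min ≈ 17.55°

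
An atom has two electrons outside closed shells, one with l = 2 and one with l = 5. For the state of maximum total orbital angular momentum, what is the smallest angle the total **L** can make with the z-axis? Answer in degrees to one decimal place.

θ_min ≈ 20.7°

Angular momentum addition gives L = |l₁ − l₂|, …, l₁ + l₂.
Allowed values: L = 3, 4, 5, 6, 7.
The maximum is L = 7, with |L_tot| = ℏ√(7·8) = 2√14 ℏ.
The minimum angle with z is arccos(7/√56) ≈ 20.7°.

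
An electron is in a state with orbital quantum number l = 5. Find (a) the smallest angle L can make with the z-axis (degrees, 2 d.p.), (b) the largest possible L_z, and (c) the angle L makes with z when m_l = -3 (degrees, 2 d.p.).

θ_min ≈ 24.09°; L_z,max = 5ℏ; θ(m_l=-3) ≈ 123.21°

cos θ_min = 5/√30, so θ_min ≈ 24.09°.
L_z,max = lℏ = 5ℏ.
For m_l = -3: cos θ = -3/√30, θ ≈ 123.21°.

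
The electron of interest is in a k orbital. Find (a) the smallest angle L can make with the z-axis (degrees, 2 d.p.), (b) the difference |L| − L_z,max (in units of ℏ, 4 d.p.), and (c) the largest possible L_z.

θ_min ≈ 20.70°; |L|−L_z,max ≈ 0.4833ℏ; L_z,max = 7ℏ

For a k orbital, l = 7.
cos θ_min = 7/√56, so θ_min ≈ 20.70°.
|L| − L_z,max = (2√14 − 7)ℏ ≈ 0.4833ℏ.
L_z,max = lℏ = 7ℏ.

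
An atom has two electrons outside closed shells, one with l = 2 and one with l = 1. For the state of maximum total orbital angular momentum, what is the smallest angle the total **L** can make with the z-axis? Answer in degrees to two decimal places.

θ_min ≈ 30.00°

The total orbital quantum number L ranges from |l₁ − l₂| to l₁ + l₂ in integer steps.
Allowed values: L = 1, 2, 3.
The maximum is L = 3, with |L_tot| = ℏ√(3·4) = 2√3 ℏ.
The minimum angle with z is arccos(3/√12) ≈ 30.00°.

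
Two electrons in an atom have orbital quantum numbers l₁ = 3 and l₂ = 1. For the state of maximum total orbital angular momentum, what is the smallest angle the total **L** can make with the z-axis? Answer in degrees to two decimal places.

θ_min ≈ 26.57°

The total orbital quantum number L ranges from |l₁ − l₂| to l₁ + l₂ in integer steps.
Allowed values: L = 2, 3, 4.
The maximum is L = 4, with |L_tot| = ℏ√(4·5) = 2√5 ℏ.
The minimum angle with z is arccos(4/√20) ≈ 26.57°.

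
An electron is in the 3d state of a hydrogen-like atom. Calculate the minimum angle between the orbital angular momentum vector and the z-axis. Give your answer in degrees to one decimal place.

For 3d, l = 2.
|L| = ℏ√(l(l+1)) = √6 ℏ.
The smallest angle corresponds to the largest L_z, i.e. m_l = l = 2, giving L_z = 2ℏ.
cos θ_min = 2/√6, so θ_min ≈ 35.3°.

θ_min ≈ 35.3°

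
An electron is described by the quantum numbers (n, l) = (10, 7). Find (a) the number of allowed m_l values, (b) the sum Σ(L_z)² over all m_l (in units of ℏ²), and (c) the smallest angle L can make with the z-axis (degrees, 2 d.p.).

15 values; Σ(L_z)² = 280 ℏ²; θ_min ≈ 20.70°

There are 2l+1 = 15 values of m_l.
Σ m_l² = 280, so Σ(L_z)² = 280 ℏ².
cos θ_min = 7/√56, so θ_min ≈ 20.70°.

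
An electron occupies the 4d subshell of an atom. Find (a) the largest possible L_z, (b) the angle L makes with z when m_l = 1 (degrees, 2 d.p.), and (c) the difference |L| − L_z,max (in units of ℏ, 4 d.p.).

L_z,max = 2ℏ; θ(m_l=1) ≈ 65.91°; |L|−L_z,max ≈ 0.4495ℏ

For 4d, l = 2.
L_z,max = lℏ = 2ℏ.
For m_l = 1: cos θ = 1/√6, θ ≈ 65.91°.
|L| − L_z,max = (√6 − 2)ℏ ≈ 0.4495ℏ.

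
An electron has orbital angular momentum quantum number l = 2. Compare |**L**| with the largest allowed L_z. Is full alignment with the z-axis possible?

No: L_z,max = 2ℏ < |L| = √6 ℏ ≈ 2.449ℏ

|L| = √6 ℏ ≈ 2.4495ℏ, while L_z,max = lℏ = 2ℏ.
Since |L| > L_z,max, the vector can never point exactly along z; the closest it comes is θ_min = arccos(2/√6) ≈ 35.3°.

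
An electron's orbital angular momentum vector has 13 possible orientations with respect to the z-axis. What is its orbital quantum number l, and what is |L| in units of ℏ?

13 = 2l + 1, so l = (13−1)/2 = 6.
|L| = ℏ√(l(l+1)) = ℏ√(6·7) = √42 ℏ.

l = 6, |L| = √42 ℏ ≈ 6.481ℏ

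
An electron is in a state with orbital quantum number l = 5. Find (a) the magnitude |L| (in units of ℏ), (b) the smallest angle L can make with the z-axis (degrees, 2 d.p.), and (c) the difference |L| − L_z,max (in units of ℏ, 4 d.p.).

|L| = ℏ√(5·6) = √30 ℏ ≈ 5.477ℏ.
cos θ_min = 5/√30, so θ_min ≈ 24.09°.
|L| − L_z,max = (√30 − 5)ℏ ≈ 0.4772ℏ.

|L| = √30 ℏ ≈ 5.477ℏ; θ_min ≈ 24.09°; |L|−L_z,max ≈ 0.4772ℏ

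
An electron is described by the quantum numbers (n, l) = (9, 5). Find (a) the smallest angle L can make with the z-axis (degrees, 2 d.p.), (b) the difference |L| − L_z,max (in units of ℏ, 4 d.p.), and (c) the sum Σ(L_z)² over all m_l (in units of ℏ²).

θ_min ≈ 24.09°; |L|−L_z,max ≈ 0.4772ℏ; Σ(L_z)² = 110 ℏ²

cos θ_min = 5/√30, so θ_min ≈ 24.09°.
|L| − L_z,max = (√30 − 5)ℏ ≈ 0.4772ℏ.
Σ m_l² = 110, so Σ(L_z)² = 110 ℏ².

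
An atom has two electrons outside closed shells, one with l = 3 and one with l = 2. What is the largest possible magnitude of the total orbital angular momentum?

The total orbital quantum number L ranges from |l₁ − l₂| to l₁ + l₂ in integer steps.
So L can be 1, 2, 3, 4, 5.
The largest magnitude corresponds to L = 5: |L_tot| = ℏ√(5·6) = √30 ℏ.

|L_tot|_max = √30 ℏ ≈ 5.477ℏ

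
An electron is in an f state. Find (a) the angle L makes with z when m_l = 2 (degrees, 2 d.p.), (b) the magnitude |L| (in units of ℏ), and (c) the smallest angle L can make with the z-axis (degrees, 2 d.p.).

An f state has l = 3.
For m_l = 2: cos θ = 2/√12, θ ≈ 54.74°.
|L| = ℏ√(3·4) = 2√3 ℏ ≈ 3.464ℏ.
cos θ_min = 3/√12, so θ_min ≈ 30.00°.

θ(m_l=2) ≈ 54.74°; |L| = 2√3 ℏ ≈ 3.464ℏ; θ_min ≈ 30.00°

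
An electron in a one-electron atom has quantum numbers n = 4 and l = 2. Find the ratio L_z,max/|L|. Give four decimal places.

|L| = √6 ℏ ≈ 2.4495ℏ, while L_z,max = lℏ = 2ℏ.
L_z,max/|L| = 2/√6 = 0.8165.

L_z,max/|L| = 0.8165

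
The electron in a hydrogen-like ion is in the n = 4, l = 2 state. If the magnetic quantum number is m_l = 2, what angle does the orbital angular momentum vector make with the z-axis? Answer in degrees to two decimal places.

|L|² = l(l+1)ℏ² = 6ℏ², so |L| = √6 ℏ.
L_z = m_l ℏ = 2ℏ.
cos θ = L_z/|L| = 2/√6, so θ ≈ 35.26°.

θ ≈ 35.26°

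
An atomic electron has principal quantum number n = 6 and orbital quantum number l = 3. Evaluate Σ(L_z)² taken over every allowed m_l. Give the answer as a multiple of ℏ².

m_l runs from −3 to 3, i.e. {-3, -2, -1, 0, 1, 2, 3}.
Σ m_l² = l(l+1)(2l+1)/3 = 3·4·7/3 = 28.

Σ(L_z)² = 28 ℏ²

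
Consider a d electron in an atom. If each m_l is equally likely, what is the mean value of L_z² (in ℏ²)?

⟨L_z²⟩ = 2 ℏ²

D corresponds to l = 2.
The allowed m_l values are -2, -1, 0, 1, 2.
⟨L_z²⟩ = ℏ²·l(l+1)/3 = 2ℏ².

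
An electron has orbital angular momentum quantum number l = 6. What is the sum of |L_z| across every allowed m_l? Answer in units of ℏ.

m_l ∈ {-6, -5, -4, -3, -2, -1, 0, 1, 2, 3, 4, 5, 6}.
Σ|m_l| = l(l+1) = 42.

Σ|L_z| = 42 ℏ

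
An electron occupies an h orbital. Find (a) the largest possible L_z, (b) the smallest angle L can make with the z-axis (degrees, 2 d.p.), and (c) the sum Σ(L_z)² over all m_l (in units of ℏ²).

For an h orbital, l = 5.
L_z,max = lℏ = 5ℏ.
cos θ_min = 5/√30, so θ_min ≈ 24.09°.
Σ m_l² = 110, so Σ(L_z)² = 110 ℏ².

L_z,max = 5ℏ; θ_min ≈ 24.09°; Σ(L_z)² = 110 ℏ²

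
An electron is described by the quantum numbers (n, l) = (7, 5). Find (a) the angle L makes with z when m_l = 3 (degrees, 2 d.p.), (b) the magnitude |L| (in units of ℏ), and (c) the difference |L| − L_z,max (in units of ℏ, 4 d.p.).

θ(m_l=3) ≈ 56.79°; |L| = √30 ℏ ≈ 5.477ℏ; |L|−L_z,max ≈ 0.4772ℏ

For m_l = 3: cos θ = 3/√30, θ ≈ 56.79°.
|L| = ℏ√(5·6) = √30 ℏ ≈ 5.477ℏ.
|L| − L_z,max = (√30 − 5)ℏ ≈ 0.4772ℏ.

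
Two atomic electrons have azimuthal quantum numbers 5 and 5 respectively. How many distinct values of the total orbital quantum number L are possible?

The total orbital quantum number L ranges from |l₁ − l₂| to l₁ + l₂ in integer steps.
So L can be 0, 1, 2, 3, 4, 5, 6, 7, 8, 9, 10.
That is 11 values.

11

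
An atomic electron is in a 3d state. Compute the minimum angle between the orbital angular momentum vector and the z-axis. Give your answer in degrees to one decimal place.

θ_min ≈ 35.3°

3d means n = 3, l = 2.
|L| = √(l(l+1)) ℏ = √6 ℏ.
The smallest angle corresponds to the largest L_z, i.e. m_l = l = 2, giving L_z = 2ℏ.
cos θ_min = 2/√6, so θ_min ≈ 35.3°.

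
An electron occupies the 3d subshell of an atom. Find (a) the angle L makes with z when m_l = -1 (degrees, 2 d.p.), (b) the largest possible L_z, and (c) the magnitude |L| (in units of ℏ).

θ(m_l=-1) ≈ 114.09°; L_z,max = 2ℏ; |L| = √6 ℏ ≈ 2.449ℏ

For 3d, l = 2.
For m_l = -1: cos θ = -1/√6, θ ≈ 114.09°.
L_z,max = lℏ = 2ℏ.
|L| = ℏ√(2·3) = √6 ℏ ≈ 2.449ℏ.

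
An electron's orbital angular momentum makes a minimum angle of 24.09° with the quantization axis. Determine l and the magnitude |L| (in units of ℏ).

cos²θ_min = l/(l+1) = 0.8334.
l = cos²θ/sin²θ ≈ 5.
Then |L| = ℏ√(5·6) = √30 ℏ.

l = 5, |L| = √30 ℏ ≈ 5.477ℏ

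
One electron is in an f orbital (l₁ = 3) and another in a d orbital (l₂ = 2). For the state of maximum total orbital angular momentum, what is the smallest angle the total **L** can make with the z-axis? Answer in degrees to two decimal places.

By the triangle rule, |l₁ − l₂| ≤ L ≤ l₁ + l₂.
Allowed values: L = 1, 2, 3, 4, 5.
The maximum is L = 5, with |L_tot| = ℏ√(5·6) = √30 ℏ.
The minimum angle with z is arccos(5/√30) ≈ 24.09°.

θ_min ≈ 24.09°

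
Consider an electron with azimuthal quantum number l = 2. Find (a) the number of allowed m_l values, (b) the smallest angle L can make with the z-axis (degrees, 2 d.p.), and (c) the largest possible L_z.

There are 2l+1 = 5 values of m_l.
cos θ_min = 2/√6, so θ_min ≈ 35.26°.
L_z,max = lℏ = 2ℏ.

5 values; θ_min ≈ 35.26°; L_z,max = 2ℏ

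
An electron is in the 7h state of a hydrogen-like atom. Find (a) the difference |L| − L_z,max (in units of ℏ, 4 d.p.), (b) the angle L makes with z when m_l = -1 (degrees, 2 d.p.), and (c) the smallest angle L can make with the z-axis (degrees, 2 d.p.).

|L|−L_z,max ≈ 0.4772ℏ; θ(m_l=-1) ≈ 100.52°; θ_min ≈ 24.09°

7h means n = 7, l = 5.
|L| − L_z,max = (√30 − 5)ℏ ≈ 0.4772ℏ.
For m_l = -1: cos θ = -1/√30, θ ≈ 100.52°.
cos θ_min = 5/√30, so θ_min ≈ 24.09°.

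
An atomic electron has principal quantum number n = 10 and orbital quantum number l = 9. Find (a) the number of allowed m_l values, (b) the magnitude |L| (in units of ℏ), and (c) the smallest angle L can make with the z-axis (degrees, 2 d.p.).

There are 2l+1 = 19 values of m_l.
|L| = ℏ√(9·10) = 3√10 ℏ ≈ 9.487ℏ.
cos θ_min = 9/√90, so θ_min ≈ 18.43°.

19 values; |L| = 3√10 ℏ ≈ 9.487ℏ; θ_min ≈ 18.43°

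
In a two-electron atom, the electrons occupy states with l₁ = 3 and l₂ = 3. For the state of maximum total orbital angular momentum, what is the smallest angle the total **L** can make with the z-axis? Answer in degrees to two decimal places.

θ_min ≈ 22.21°

L runs from |3 − 3| = 0 to 3 + 3 = 6.
Allowed values: L = 0, 1, 2, 3, 4, 5, 6.
The maximum is L = 6, with |L_tot| = ℏ√(6·7) = √42 ℏ.
The minimum angle with z is arccos(6/√42) ≈ 22.21°.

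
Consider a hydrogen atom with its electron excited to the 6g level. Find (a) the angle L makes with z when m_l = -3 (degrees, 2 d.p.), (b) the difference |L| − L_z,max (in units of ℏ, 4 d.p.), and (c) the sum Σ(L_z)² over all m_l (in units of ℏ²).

The 6g level has l = 4.
For m_l = -3: cos θ = -3/√20, θ ≈ 132.13°.
|L| − L_z,max = (2√5 − 4)ℏ ≈ 0.4721ℏ.
Σ m_l² = 60, so Σ(L_z)² = 60 ℏ².

θ(m_l=-3) ≈ 132.13°; |L|−L_z,max ≈ 0.4721ℏ; Σ(L_z)² = 60 ℏ²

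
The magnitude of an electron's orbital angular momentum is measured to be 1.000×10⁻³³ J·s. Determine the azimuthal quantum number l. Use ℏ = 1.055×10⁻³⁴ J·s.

|L|/ℏ = (1.000×10⁻³³)/(1.055×10⁻³⁴) ≈ 9.479.
l(l+1) ≈ 9.479² ≈ 89.85, so l = 9.

l = 9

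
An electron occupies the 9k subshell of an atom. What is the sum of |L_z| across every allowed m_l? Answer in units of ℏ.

Σ|L_z| = 56 ℏ

For 9k, l = 7.
The allowed m_l values are -7, -6, -5, -4, -3, -2, -1, 0, 1, 2, 3, 4, 5, 6, 7.
Σ|m_l| = 2(1+2+…+7) = 56.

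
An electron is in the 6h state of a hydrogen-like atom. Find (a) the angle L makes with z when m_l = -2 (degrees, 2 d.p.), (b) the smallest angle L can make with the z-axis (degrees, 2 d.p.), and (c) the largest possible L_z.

For 6h, l = 5.
For m_l = -2: cos θ = -2/√30, θ ≈ 111.42°.
cos θ_min = 5/√30, so θ_min ≈ 24.09°.
L_z,max = lℏ = 5ℏ.

θ(m_l=-2) ≈ 111.42°; θ_min ≈ 24.09°; L_z,max = 5ℏ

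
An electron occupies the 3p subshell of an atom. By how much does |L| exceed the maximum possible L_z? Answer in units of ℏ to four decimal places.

The 3p subshell has l = 1.
|L| = √2 ℏ ≈ 1.4142ℏ, while L_z,max = lℏ = 1ℏ.
The difference is (√2 − 1)ℏ ≈ 0.4142ℏ.

|L| − L_z,max ≈ 0.4142ℏ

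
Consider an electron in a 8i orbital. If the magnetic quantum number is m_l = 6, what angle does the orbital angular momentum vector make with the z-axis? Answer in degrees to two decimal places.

θ ≈ 22.21°

The 8i subshell has l = 6.
|L|² = l(l+1)ℏ² = 42ℏ², so |L| = √42 ℏ.
L_z = m_l ℏ = 6ℏ.
cos θ = L_z/|L| = 6/√42, so θ ≈ 22.21°.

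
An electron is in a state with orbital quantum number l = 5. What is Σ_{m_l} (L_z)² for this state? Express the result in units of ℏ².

Σ(L_z)² = 110 ℏ²

m_l runs from −5 to 5, i.e. {-5, -4, -3, -2, -1, 0, 1, 2, 3, 4, 5}.
Summing m² from −5 to 5: Σ m_l² = 110.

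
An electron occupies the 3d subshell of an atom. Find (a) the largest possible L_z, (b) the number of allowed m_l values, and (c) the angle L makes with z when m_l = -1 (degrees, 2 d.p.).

L_z,max = 2ℏ; 5 values; θ(m_l=-1) ≈ 114.09°

The 3d subshell has l = 2.
L_z,max = lℏ = 2ℏ.
There are 2l+1 = 5 values of m_l.
For m_l = -1: cos θ = -1/√6, θ ≈ 114.09°.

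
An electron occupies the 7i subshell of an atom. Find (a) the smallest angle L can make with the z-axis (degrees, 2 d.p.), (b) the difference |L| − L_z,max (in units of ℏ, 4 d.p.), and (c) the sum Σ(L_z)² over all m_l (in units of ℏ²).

θ_min ≈ 22.21°; |L|−L_z,max ≈ 0.4807ℏ; Σ(L_z)² = 182 ℏ²

The 7i subshell has l = 6.
cos θ_min = 6/√42, so θ_min ≈ 22.21°.
|L| − L_z,max = (√42 − 6)ℏ ≈ 0.4807ℏ.
Σ m_l² = 182, so Σ(L_z)² = 182 ℏ².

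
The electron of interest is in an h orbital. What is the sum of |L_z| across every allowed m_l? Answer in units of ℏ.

For an h orbital, l = 5.
m_l ∈ {-5, -4, -3, -2, -1, 0, 1, 2, 3, 4, 5}.
Σ|m_l| = 2·5(5+1)/2 = 30.

Σ|L_z| = 30 ℏ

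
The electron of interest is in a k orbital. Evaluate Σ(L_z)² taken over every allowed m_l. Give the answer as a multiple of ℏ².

Σ(L_z)² = 280 ℏ²

A k state has l = 7.
m_l runs from −7 to 7, i.e. {-7, -6, -5, -4, -3, -2, -1, 0, 1, 2, 3, 4, 5, 6, 7}.
Σ m_l² = l(l+1)(2l+1)/3 = 7·8·15/3 = 280.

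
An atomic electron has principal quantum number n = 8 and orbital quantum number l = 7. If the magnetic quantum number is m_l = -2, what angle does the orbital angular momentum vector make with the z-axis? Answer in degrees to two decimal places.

θ ≈ 105.50°

|L| = ℏ√(l(l+1)) = 2√14 ℏ.
L_z = m_l ℏ = −2ℏ.
cos θ = L_z/|L| = -2/√56, so θ ≈ 105.50°.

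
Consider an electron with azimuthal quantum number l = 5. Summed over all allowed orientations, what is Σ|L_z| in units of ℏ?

Σ|L_z| = 30 ℏ

m_l runs from −5 to 5, i.e. {-5, -4, -3, -2, -1, 0, 1, 2, 3, 4, 5}.
Σ|m_l| = 2·5(5+1)/2 = 30.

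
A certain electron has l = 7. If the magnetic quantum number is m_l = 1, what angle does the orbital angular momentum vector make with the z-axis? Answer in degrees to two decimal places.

|L| = √(l(l+1)) ℏ = 2√14 ℏ.
L_z = m_l ℏ = 1ℏ.
cos θ = L_z/|L| = 1/√56, so θ ≈ 82.32°.

θ ≈ 82.32°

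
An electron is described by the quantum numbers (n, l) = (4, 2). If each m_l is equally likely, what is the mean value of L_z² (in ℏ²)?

⟨L_z²⟩ = 2 ℏ²

m_l ∈ {-2, -1, 0, 1, 2}.
Average of L_z² over 5 states: 10/5 ℏ² = 2 ℏ².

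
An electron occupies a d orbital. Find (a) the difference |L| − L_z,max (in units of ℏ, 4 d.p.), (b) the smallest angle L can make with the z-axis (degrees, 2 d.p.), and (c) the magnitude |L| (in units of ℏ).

The letter d corresponds to l = 2.
|L| − L_z,max = (√6 − 2)ℏ ≈ 0.4495ℏ.
cos θ_min = 2/√6, so θ_min ≈ 35.26°.
|L| = ℏ√(2·3) = √6 ℏ ≈ 2.449ℏ.

|L|−L_z,max ≈ 0.4495ℏ; θ_min ≈ 35.26°; |L| = √6 ℏ ≈ 2.449ℏ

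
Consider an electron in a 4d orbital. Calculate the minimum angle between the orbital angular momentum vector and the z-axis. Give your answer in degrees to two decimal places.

θ_min ≈ 35.26°

4d means n = 4, l = 2.
|L| = ℏ√(l(l+1)) = √6 ℏ.
The smallest angle corresponds to the largest L_z, i.e. m_l = l = 2, giving L_z = 2ℏ.
cos θ_min = 2/√6, so θ_min ≈ 35.26°.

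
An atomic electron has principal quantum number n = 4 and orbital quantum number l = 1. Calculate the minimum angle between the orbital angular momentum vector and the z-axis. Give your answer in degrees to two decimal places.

|L| = √(l(l+1)) ℏ = √2 ℏ.
The smallest angle corresponds to the largest L_z, i.e. m_l = l = 1, giving L_z = 1ℏ.
cos θ_min = 1/√2, so θ_min ≈ 45.00°.

θ_min ≈ 45.00°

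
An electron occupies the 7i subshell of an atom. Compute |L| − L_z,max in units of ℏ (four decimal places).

|L| − L_z,max ≈ 0.4807ℏ

For 7i, l = 6.
|L| = √42 ℏ ≈ 6.4807ℏ, while L_z,max = lℏ = 6ℏ.
The difference is (√42 − 6)ℏ ≈ 0.4807ℏ.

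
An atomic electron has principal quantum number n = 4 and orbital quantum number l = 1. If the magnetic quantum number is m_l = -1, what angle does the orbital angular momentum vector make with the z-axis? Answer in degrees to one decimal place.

θ ≈ 135.0°

|L| = √(l(l+1)) ℏ = √2 ℏ.
L_z = m_l ℏ = −1ℏ.
cos θ = L_z/|L| = -1/√2, so θ ≈ 135.0°.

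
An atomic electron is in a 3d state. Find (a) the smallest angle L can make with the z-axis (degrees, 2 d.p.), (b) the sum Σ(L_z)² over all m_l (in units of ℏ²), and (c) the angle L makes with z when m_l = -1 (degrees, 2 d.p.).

3d means n = 3, l = 2.
cos θ_min = 2/√6, so θ_min ≈ 35.26°.
Σ m_l² = 10, so Σ(L_z)² = 10 ℏ².
For m_l = -1: cos θ = -1/√6, θ ≈ 114.09°.

θ_min ≈ 35.26°; Σ(L_z)² = 10 ℏ²; θ(m_l=-1) ≈ 114.09°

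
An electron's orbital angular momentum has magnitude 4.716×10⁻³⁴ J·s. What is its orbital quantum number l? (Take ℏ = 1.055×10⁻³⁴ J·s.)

In units of ℏ, |L| ≈ 4.470.
l(l+1) ≈ 4.470² ≈ 19.98, so l = 4.

l = 4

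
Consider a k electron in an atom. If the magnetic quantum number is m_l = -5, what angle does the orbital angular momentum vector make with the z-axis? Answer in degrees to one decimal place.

A k state has l = 7.
|L| = ℏ√(l(l+1)) = 2√14 ℏ.
L_z = m_l ℏ = −5ℏ.
cos θ = L_z/|L| = -5/√56, so θ ≈ 131.9°.

θ ≈ 131.9°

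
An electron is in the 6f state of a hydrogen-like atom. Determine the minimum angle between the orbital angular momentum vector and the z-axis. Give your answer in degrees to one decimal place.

For 6f, l = 3.
|L| = ℏ√(l(l+1)) = 2√3 ℏ.
The smallest angle corresponds to the largest L_z, i.e. m_l = l = 3, giving L_z = 3ℏ.
cos θ_min = 3/√12, so θ_min ≈ 30.0°.

θ_min ≈ 30.0°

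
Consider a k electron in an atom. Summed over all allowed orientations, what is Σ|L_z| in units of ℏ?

For a k orbital, l = 7.
m_l runs from −7 to 7, i.e. {-7, -6, -5, -4, -3, -2, -1, 0, 1, 2, 3, 4, 5, 6, 7}.
Σ|m_l| = 2·7(7+1)/2 = 56.

Σ|L_z| = 56 ℏ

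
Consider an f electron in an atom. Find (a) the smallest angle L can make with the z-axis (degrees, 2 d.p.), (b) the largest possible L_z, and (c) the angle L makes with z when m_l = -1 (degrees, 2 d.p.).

θ_min ≈ 30.00°; L_z,max = 3ℏ; θ(m_l=-1) ≈ 106.78°

The letter f corresponds to l = 3.
cos θ_min = 3/√12, so θ_min ≈ 30.00°.
L_z,max = lℏ = 3ℏ.
For m_l = -1: cos θ = -1/√12, θ ≈ 106.78°.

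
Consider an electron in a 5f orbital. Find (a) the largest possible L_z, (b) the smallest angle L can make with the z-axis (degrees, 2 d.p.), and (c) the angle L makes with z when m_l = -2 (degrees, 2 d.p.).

L_z,max = 3ℏ; θ_min ≈ 30.00°; θ(m_l=-2) ≈ 125.26°

For 5f, l = 3.
L_z,max = lℏ = 3ℏ.
cos θ_min = 3/√12, so θ_min ≈ 30.00°.
For m_l = -2: cos θ = -2/√12, θ ≈ 125.26°.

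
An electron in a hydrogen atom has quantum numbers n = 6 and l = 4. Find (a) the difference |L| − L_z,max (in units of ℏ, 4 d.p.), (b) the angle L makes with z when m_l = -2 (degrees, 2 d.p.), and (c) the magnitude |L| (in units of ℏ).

|L|−L_z,max ≈ 0.4721ℏ; θ(m_l=-2) ≈ 116.57°; |L| = 2√5 ℏ ≈ 4.472ℏ

|L| − L_z,max = (2√5 − 4)ℏ ≈ 0.4721ℏ.
For m_l = -2: cos θ = -2/√20, θ ≈ 116.57°.
|L| = ℏ√(4·5) = 2√5 ℏ ≈ 4.472ℏ.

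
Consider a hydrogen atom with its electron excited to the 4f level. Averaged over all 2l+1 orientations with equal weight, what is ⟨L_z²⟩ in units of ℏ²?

The 4f level has l = 3.
m_l ∈ {-3, -2, -1, 0, 1, 2, 3}.
⟨L_z²⟩ = ℏ²·(Σ m_l²)/(2l+1) = ℏ²·28/7 = 4ℏ².

⟨L_z²⟩ = 4 ℏ²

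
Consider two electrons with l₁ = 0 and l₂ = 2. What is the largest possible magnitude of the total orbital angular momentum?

By the triangle rule, |l₁ − l₂| ≤ L ≤ l₁ + l₂.
Allowed values: L = 2.
The largest magnitude corresponds to L = 2: |L_tot| = ℏ√(2·3) = √6 ℏ.

|L_tot|_max = √6 ℏ ≈ 2.449ℏ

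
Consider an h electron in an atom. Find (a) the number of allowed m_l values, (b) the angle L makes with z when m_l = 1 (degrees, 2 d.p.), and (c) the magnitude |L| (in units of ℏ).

The letter h corresponds to l = 5.
There are 2l+1 = 11 values of m_l.
For m_l = 1: cos θ = 1/√30, θ ≈ 79.48°.
|L| = ℏ√(5·6) = √30 ℏ ≈ 5.477ℏ.

11 values; θ(m_l=1) ≈ 79.48°; |L| = √30 ℏ ≈ 5.477ℏ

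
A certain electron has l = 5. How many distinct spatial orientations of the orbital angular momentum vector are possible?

The number of m_l values is 2l + 1 = 2·5 + 1 = 11.

11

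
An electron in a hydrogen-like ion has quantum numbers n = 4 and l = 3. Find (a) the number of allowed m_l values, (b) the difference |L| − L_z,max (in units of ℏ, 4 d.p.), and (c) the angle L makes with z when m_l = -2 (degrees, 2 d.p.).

There are 2l+1 = 7 values of m_l.
|L| − L_z,max = (2√3 − 3)ℏ ≈ 0.4641ℏ.
For m_l = -2: cos θ = -2/√12, θ ≈ 125.26°.

7 values; |L|−L_z,max ≈ 0.4641ℏ; θ(m_l=-2) ≈ 125.26°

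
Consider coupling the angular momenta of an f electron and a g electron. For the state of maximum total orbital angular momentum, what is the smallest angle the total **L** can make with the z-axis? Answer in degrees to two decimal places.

θ_min ≈ 20.70°

By the triangle rule, |l₁ − l₂| ≤ L ≤ l₁ + l₂.
L ∈ {1, 2, 3, 4, 5, 6, 7}.
The maximum is L = 7, with |L_tot| = ℏ√(7·8) = 2√14 ℏ.
The minimum angle with z is arccos(7/√56) ≈ 20.70°.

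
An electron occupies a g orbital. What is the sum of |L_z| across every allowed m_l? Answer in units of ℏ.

Σ|L_z| = 20 ℏ

A g state has l = 4.
m_l runs from −4 to 4, i.e. {-4, -3, -2, -1, 0, 1, 2, 3, 4}.
Σ|m_l| = l(l+1) = 20.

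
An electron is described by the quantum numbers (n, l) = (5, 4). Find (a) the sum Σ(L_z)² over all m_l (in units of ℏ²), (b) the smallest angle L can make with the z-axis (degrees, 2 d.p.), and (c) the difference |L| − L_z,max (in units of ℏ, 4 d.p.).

Σ(L_z)² = 60 ℏ²; θ_min ≈ 26.57°; |L|−L_z,max ≈ 0.4721ℏ

Σ m_l² = 60, so Σ(L_z)² = 60 ℏ².
cos θ_min = 4/√20, so θ_min ≈ 26.57°.
|L| − L_z,max = (2√5 − 4)ℏ ≈ 0.4721ℏ.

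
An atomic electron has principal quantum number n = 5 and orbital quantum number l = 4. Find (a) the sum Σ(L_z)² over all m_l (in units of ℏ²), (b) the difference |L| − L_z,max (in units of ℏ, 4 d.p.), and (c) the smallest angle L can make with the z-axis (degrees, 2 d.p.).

Σ(L_z)² = 60 ℏ²; |L|−L_z,max ≈ 0.4721ℏ; θ_min ≈ 26.57°

Σ m_l² = 60, so Σ(L_z)² = 60 ℏ².
|L| − L_z,max = (2√5 − 4)ℏ ≈ 0.4721ℏ.
cos θ_min = 4/√20, so θ_min ≈ 26.57°.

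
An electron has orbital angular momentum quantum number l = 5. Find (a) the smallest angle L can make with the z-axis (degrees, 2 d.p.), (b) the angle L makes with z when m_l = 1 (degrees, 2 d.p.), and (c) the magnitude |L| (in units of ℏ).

cos θ_min = 5/√30, so θ_min ≈ 24.09°.
For m_l = 1: cos θ = 1/√30, θ ≈ 79.48°.
|L| = ℏ√(5·6) = √30 ℏ ≈ 5.477ℏ.

θ_min ≈ 24.09°; θ(m_l=1) ≈ 79.48°; |L| = √30 ℏ ≈ 5.477ℏ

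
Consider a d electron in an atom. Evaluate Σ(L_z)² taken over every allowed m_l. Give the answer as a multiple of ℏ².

The letter d corresponds to l = 2.
The allowed m_l values are -2, -1, 0, 1, 2.
Summing m² from −2 to 2: Σ m_l² = 10.

Σ(L_z)² = 10 ℏ²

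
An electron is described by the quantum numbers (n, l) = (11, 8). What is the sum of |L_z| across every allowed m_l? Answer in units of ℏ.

Σ|L_z| = 72 ℏ

m_l runs from −8 to 8, i.e. {-8, -7, -6, -5, -4, -3, -2, -1, 0, 1, 2, 3, 4, 5, 6, 7, 8}.
Σ|m_l| = 2·8(8+1)/2 = 72.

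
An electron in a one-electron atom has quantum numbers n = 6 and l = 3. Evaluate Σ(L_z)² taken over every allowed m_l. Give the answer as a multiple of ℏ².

m_l runs from −3 to 3, i.e. {-3, -2, -1, 0, 1, 2, 3}.
Σ m_l² = l(l+1)(2l+1)/3 = 3·4·7/3 = 28.

Σ(L_z)² = 28 ℏ²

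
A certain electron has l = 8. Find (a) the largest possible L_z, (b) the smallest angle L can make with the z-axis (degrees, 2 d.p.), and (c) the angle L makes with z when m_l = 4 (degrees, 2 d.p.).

L_z,max = lℏ = 8ℏ.
cos θ_min = 8/√72, so θ_min ≈ 19.47°.
For m_l = 4: cos θ = 4/√72, θ ≈ 61.87°.

L_z,max = 8ℏ; θ_min ≈ 19.47°; θ(m_l=4) ≈ 61.87°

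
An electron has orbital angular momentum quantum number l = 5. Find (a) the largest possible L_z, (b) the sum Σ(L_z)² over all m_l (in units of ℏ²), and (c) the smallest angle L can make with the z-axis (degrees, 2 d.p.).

L_z,max = 5ℏ; Σ(L_z)² = 110 ℏ²; θ_min ≈ 24.09°

L_z,max = lℏ = 5ℏ.
Σ m_l² = 110, so Σ(L_z)² = 110 ℏ².
cos θ_min = 5/√30, so θ_min ≈ 24.09°.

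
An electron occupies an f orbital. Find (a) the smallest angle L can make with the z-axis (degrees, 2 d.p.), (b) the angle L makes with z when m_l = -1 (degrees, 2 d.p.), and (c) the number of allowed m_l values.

θ_min ≈ 30.00°; θ(m_l=-1) ≈ 106.78°; 7 values

An f state has l = 3.
cos θ_min = 3/√12, so θ_min ≈ 30.00°.
For m_l = -1: cos θ = -1/√12, θ ≈ 106.78°.
There are 2l+1 = 7 values of m_l.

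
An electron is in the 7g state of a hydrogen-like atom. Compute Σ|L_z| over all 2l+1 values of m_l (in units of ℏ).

For 7g, l = 4.
The allowed m_l values are -4, -3, -2, -1, 0, 1, 2, 3, 4.
Σ|m_l| = l(l+1) = 20.

Σ|L_z| = 20 ℏ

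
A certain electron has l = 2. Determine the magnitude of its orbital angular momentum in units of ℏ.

|L| = √6 ℏ ≈ 2.449ℏ

|L| = ℏ√(l(l+1)) = ℏ√(2·3) = √6 ℏ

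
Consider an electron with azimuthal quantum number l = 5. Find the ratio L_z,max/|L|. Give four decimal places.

|L| = √30 ℏ ≈ 5.4772ℏ, while L_z,max = lℏ = 5ℏ.
L_z,max/|L| = 5/√30 = 0.9129.

L_z,max/|L| = 0.9129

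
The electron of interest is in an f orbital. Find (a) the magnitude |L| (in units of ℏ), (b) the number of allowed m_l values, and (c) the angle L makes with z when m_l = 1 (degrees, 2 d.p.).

|L| = 2√3 ℏ ≈ 3.464ℏ; 7 values; θ(m_l=1) ≈ 73.22°

For an f orbital, l = 3.
|L| = ℏ√(3·4) = 2√3 ℏ ≈ 3.464ℏ.
There are 2l+1 = 7 values of m_l.
For m_l = 1: cos θ = 1/√12, θ ≈ 73.22°.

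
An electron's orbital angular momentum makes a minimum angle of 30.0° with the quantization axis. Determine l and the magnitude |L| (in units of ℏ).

l = 3, |L| = 2√3 ℏ ≈ 3.464ℏ

cos θ_min = l/√(l(l+1)) = √(l/(l+1)), so l/(l+1) = cos²(30.0°) = 0.7500.
l = cos²θ/sin²θ ≈ 3.
Then |L| = ℏ√(3·4) = 2√3 ℏ.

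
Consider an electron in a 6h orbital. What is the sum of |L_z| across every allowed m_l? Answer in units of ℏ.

The 6h subshell has l = 5.
m_l ∈ {-5, -4, -3, -2, -1, 0, 1, 2, 3, 4, 5}.
Σ|m_l| = 2·5(5+1)/2 = 30.

Σ|L_z| = 30 ℏ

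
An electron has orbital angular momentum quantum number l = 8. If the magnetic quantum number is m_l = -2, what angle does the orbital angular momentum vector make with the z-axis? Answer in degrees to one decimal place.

θ ≈ 103.6°

|L| = ℏ√(l(l+1)) = 6√2 ℏ.
L_z = m_l ℏ = −2ℏ.
cos θ = L_z/|L| = -2/√72, so θ ≈ 103.6°.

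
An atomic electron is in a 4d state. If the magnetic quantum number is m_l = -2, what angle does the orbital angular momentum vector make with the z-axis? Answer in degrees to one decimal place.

4d means n = 4, l = 2.
|L|² = l(l+1)ℏ² = 6ℏ², so |L| = √6 ℏ.
L_z = m_l ℏ = −2ℏ.
cos θ = L_z/|L| = -2/√6, so θ ≈ 144.7°.

θ ≈ 144.7°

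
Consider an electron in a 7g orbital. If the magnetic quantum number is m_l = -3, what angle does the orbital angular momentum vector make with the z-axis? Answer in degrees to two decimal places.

The 7g subshell has l = 4.
|L| = ℏ√(l(l+1)) = 2√5 ℏ.
L_z = m_l ℏ = −3ℏ.
cos θ = L_z/|L| = -3/√20, so θ ≈ 132.13°.

θ ≈ 132.13°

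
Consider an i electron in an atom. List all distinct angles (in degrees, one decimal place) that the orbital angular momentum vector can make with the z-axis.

θ ∈ {22.2°, 39.5°, 51.9°, 62.4°, 72.0°, 81.1°, 90.0°, 98.9°, 108.0°, 117.6°, 128.1°, 140.5°, 157.8°}

I corresponds to l = 6.
|L|² = l(l+1)ℏ² = 42ℏ², so |L| = √42 ℏ.
cos θ = m_l/√42 for each m_l ∈ {-6, -5, -4, -3, -2, -1, 0, 1, 2, 3, 4, 5, 6}.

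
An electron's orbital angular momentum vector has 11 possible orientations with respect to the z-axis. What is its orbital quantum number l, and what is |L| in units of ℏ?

l = 5, |L| = √30 ℏ ≈ 5.477ℏ

2l + 1 = 11 ⇒ l = 5.
|L| = ℏ√(l(l+1)) = ℏ√(5·6) = √30 ℏ.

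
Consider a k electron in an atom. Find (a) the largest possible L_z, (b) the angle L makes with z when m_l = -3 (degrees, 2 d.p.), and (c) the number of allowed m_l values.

L_z,max = 7ℏ; θ(m_l=-3) ≈ 113.63°; 15 values

A k state has l = 7.
L_z,max = lℏ = 7ℏ.
For m_l = -3: cos θ = -3/√56, θ ≈ 113.63°.
There are 2l+1 = 15 values of m_l.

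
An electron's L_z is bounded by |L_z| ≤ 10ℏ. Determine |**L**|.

The maximum L_z equals lℏ, giving l = 10.
|L| = √(l(l+1)) ℏ = √110 ℏ.

|L| = √110 ℏ ≈ 10.488ℏ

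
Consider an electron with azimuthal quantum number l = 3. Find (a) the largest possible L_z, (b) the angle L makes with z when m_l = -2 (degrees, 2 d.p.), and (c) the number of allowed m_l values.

L_z,max = 3ℏ; θ(m_l=-2) ≈ 125.26°; 7 values

L_z,max = lℏ = 3ℏ.
For m_l = -2: cos θ = -2/√12, θ ≈ 125.26°.
There are 2l+1 = 7 values of m_l.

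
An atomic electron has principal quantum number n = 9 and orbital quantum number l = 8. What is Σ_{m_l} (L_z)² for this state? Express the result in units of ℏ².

m_l runs from −8 to 8, i.e. {-8, -7, -6, -5, -4, -3, -2, -1, 0, 1, 2, 3, 4, 5, 6, 7, 8}.
Summing m² from −8 to 8: Σ m_l² = 408.

Σ(L_z)² = 408 ℏ²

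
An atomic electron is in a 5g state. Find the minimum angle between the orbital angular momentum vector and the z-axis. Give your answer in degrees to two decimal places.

θ_min ≈ 26.57°

5g means n = 5, l = 4.
|L| = √(l(l+1)) ℏ = 2√5 ℏ.
The smallest angle corresponds to the largest L_z, i.e. m_l = l = 4, giving L_z = 4ℏ.
cos θ_min = 4/√20, so θ_min ≈ 26.57°.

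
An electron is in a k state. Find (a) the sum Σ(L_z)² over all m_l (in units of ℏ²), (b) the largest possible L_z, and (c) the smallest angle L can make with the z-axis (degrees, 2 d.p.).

Σ(L_z)² = 280 ℏ²; L_z,max = 7ℏ; θ_min ≈ 20.70°

A k state has l = 7.
Σ m_l² = 280, so Σ(L_z)² = 280 ℏ².
L_z,max = lℏ = 7ℏ.
cos θ_min = 7/√56, so θ_min ≈ 20.70°.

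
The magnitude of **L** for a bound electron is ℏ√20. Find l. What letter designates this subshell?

Since |L|² = l(l+1)ℏ², l(l+1) = 20.
Solving: l = 4.

l = 4 (g orbital)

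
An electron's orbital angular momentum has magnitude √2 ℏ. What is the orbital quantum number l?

|L| = ℏ√(l(l+1)), so l(l+1) = 2.
Solving: l = 1.

l = 1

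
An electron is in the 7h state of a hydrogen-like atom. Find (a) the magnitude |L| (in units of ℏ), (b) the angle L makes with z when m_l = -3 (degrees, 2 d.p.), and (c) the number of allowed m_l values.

For 7h, l = 5.
|L| = ℏ√(5·6) = √30 ℏ ≈ 5.477ℏ.
For m_l = -3: cos θ = -3/√30, θ ≈ 123.21°.
There are 2l+1 = 11 values of m_l.

|L| = √30 ℏ ≈ 5.477ℏ; θ(m_l=-3) ≈ 123.21°; 11 values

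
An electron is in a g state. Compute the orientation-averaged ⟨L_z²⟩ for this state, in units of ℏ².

⟨L_z²⟩ = 6.667 ℏ²

For a g orbital, l = 4.
The allowed m_l values are -4, -3, -2, -1, 0, 1, 2, 3, 4.
⟨L_z²⟩ = ℏ²·(Σ m_l²)/(2l+1) = ℏ²·60/9 = 6.667ℏ².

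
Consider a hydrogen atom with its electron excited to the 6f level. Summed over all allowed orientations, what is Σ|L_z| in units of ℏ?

The 6f level has l = 3.
The allowed m_l values are -3, -2, -1, 0, 1, 2, 3.
Σ|m_l| = 2(1+2+…+3) = 12.

Σ|L_z| = 12 ℏ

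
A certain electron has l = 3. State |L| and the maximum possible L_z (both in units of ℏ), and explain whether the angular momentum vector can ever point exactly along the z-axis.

No: L_z,max = 3ℏ < |L| = 2√3 ℏ ≈ 3.464ℏ

|L| = 2√3 ℏ ≈ 3.4641ℏ, while L_z,max = lℏ = 3ℏ.
Since |L| > L_z,max, the vector can never point exactly along z; the closest it comes is θ_min = arccos(3/√12) ≈ 30.0°.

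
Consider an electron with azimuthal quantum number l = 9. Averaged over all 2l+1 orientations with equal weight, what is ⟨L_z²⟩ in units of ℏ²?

⟨L_z²⟩ = 30 ℏ²

The allowed m_l values are -9, -8, -7, -6, -5, -4, -3, -2, -1, 0, 1, 2, 3, 4, 5, 6, 7, 8, 9.
⟨L_z²⟩ = ℏ²·l(l+1)/3 = 30ℏ².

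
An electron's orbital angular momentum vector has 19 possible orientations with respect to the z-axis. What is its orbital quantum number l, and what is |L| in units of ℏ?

l = 9, |L| = 3√10 ℏ ≈ 9.487ℏ

19 = 2l + 1, so l = (19−1)/2 = 9.
|L| = ℏ√(l(l+1)) = ℏ√(9·10) = 3√10 ℏ.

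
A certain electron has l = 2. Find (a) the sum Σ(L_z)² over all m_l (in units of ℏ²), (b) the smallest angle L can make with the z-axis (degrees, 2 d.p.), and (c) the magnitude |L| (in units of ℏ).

Σ(L_z)² = 10 ℏ²; θ_min ≈ 35.26°; |L| = √6 ℏ ≈ 2.449ℏ

Σ m_l² = 10, so Σ(L_z)² = 10 ℏ².
cos θ_min = 2/√6, so θ_min ≈ 35.26°.
|L| = ℏ√(2·3) = √6 ℏ ≈ 2.449ℏ.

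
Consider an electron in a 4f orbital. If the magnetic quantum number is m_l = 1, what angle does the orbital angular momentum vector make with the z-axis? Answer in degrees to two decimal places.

θ ≈ 73.22°

4f means n = 4, l = 3.
|L|² = l(l+1)ℏ² = 12ℏ², so |L| = 2√3 ℏ.
L_z = m_l ℏ = 1ℏ.
cos θ = L_z/|L| = 1/√12, so θ ≈ 73.22°.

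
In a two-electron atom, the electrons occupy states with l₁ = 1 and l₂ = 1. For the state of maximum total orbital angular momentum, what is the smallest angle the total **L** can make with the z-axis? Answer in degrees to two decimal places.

By the triangle rule, |l₁ − l₂| ≤ L ≤ l₁ + l₂.
L ∈ {0, 1, 2}.
The maximum is L = 2, with |L_tot| = ℏ√(2·3) = √6 ℏ.
The minimum angle with z is arccos(2/√6) ≈ 35.26°.

θ_min ≈ 35.26°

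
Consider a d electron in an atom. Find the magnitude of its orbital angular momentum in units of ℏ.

|L| = √6 ℏ ≈ 2.449ℏ

For a d orbital, l = 2.
|L| = ℏ√(l(l+1)) = ℏ√(2·3) = √6 ℏ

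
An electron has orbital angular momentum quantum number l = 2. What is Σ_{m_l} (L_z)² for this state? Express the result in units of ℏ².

m_l ∈ {-2, -1, 0, 1, 2}.
Σ m_l² = l(l+1)(2l+1)/3 = 2·3·5/3 = 10.

Σ(L_z)² = 10 ℏ²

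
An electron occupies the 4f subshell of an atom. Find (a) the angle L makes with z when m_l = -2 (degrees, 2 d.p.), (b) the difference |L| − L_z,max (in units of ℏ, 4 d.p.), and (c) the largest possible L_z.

The 4f subshell has l = 3.
For m_l = -2: cos θ = -2/√12, θ ≈ 125.26°.
|L| − L_z,max = (2√3 − 3)ℏ ≈ 0.4641ℏ.
L_z,max = lℏ = 3ℏ.

θ(m_l=-2) ≈ 125.26°; |L|−L_z,max ≈ 0.4641ℏ; L_z,max = 3ℏ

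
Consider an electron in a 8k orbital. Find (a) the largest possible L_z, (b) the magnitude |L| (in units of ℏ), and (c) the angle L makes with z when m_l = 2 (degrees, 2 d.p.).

L_z,max = 7ℏ; |L| = 2√14 ℏ ≈ 7.483ℏ; θ(m_l=2) ≈ 74.50°

For 8k, l = 7.
L_z,max = lℏ = 7ℏ.
|L| = ℏ√(7·8) = 2√14 ℏ ≈ 7.483ℏ.
For m_l = 2: cos θ = 2/√56, θ ≈ 74.50°.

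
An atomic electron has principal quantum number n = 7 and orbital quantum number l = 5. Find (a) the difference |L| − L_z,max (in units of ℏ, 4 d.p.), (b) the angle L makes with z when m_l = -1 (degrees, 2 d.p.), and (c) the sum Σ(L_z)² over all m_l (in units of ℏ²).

|L|−L_z,max ≈ 0.4772ℏ; θ(m_l=-1) ≈ 100.52°; Σ(L_z)² = 110 ℏ²

|L| − L_z,max = (√30 − 5)ℏ ≈ 0.4772ℏ.
For m_l = -1: cos θ = -1/√30, θ ≈ 100.52°.
Σ m_l² = 110, so Σ(L_z)² = 110 ℏ².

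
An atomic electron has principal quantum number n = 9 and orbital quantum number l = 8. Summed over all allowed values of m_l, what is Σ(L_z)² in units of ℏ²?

The allowed m_l values are -8, -7, -6, -5, -4, -3, -2, -1, 0, 1, 2, 3, 4, 5, 6, 7, 8.
Σ m_l² = 2·(1 + 4 + 9 + 16 + 25 + 36 + 49 + 64) = 408.

Σ(L_z)² = 408 ℏ²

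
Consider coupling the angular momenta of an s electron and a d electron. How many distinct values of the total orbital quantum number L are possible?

By the triangle rule, |l₁ − l₂| ≤ L ≤ l₁ + l₂.
L ∈ {2}.
That is 1 value.

1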